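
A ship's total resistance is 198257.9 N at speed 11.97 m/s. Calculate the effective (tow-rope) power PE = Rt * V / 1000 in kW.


Formula: PE = Rt * V / 1000 (kW)
Step 1 — PE (W) = 198257.9 * 11.97 = 2373147.063 W
Step 2 — PE (kW) = 2373147.063 / 1000 ≈ 2373.1 kW (5 s.f.)

2373.1 kW


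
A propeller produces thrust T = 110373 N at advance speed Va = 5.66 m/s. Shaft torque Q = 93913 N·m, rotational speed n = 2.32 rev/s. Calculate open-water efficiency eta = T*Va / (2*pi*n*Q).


Formula: eta = T * Va / (2 * pi * n * Q)
Step 1 — numerator = T * Va = 110373 * 5.66 = 624711.18
Step 2 — 2 * pi * n = 2 * pi * 2.32 = 14.57699
Step 3 — denominator = 14.57699 * 93913 = 1368968.86
Step 4 — eta = 624711.18 / 1368968.86 ≈ 0.45634 (5 s.f.)

0.45634


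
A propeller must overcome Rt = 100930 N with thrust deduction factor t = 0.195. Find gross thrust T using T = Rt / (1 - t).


Formula: T = Rt / (1 - t)
Step 1 — (1 - t) = 1 - 0.195 = 0.805
Step 2 — T = 100930 / 0.805 ≈ 125380 N (5 s.f.)

125380 N


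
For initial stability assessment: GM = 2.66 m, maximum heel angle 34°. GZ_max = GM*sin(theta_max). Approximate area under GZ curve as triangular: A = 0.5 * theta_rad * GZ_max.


Formula: GZ_max = GM * sin(theta); Area = 0.5 * theta_rad * GZ_max
Step 1 — GZ_max = 2.66 * sin(34°) = 2.66 * 0.559193 = 1.487453 m
Step 2 — theta_rad = 34 * pi/180 = 0.593412 rad
Step 3 — Area = 0.5 * 0.593412 * 1.487453 ≈ 0.44134 m·rad (5 s.f.)

0.44134 m·rad


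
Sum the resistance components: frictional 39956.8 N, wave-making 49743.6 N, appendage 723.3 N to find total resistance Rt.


Formula: Rt = Rf + Rw + Ra
Substituting: Rt = 39956.8 + 49743.6 + 723.3
Result: Rt = 90423.7 N

90423.7 N


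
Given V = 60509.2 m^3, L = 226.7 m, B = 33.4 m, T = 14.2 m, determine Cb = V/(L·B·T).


Formula: Cb = V / (L * B * T)
Step 1 — L * B * T = 226.7 * 33.4 * 14.2 = 107519.276 m^3
Step 2 — Cb = 60509.2 / 107519.276 ≈ 0.56278 (5 s.f.)

0.56278


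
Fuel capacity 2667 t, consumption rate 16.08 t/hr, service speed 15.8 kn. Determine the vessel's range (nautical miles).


Formula: endurance = fuel / rate; range = endurance * speed
Step 1 — endurance = 2667 / 16.08 = 165.8582 hours
Step 2 — range = 165.8582 * 15.8 ≈ 2620.6 nautical miles (5 s.f.)

2620.6 NM


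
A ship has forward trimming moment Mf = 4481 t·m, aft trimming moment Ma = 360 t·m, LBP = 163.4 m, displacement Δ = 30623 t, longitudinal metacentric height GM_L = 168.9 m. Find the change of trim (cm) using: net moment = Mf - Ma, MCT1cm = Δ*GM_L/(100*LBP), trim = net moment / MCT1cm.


Formula: net trimming moment = Mf - Ma; MCT1cm = Δ*GM_L/(100*LBP); trim = net moment / MCT1cm
Step 1 — net trimming moment = 4481 - 360 = 4121 t·m
Step 2 — MCT1cm = 30623 * 168.9 / (100 * 163.4) = 316.5376 t·m/cm
Step 3 — trim = 4121 / 316.5376 ≈ 13.019 cm (5 s.f.)

13.019 cm


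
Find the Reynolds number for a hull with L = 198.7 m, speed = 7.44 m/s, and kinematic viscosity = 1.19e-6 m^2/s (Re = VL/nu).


Formula: Re = V * L / nu
Step 1 — V * L = 7.44 * 198.7 = 1478.328 m^2/s
Step 2 — Re = 1478.328 / 1.19e-6 = 1.24e+09

1.24e+09


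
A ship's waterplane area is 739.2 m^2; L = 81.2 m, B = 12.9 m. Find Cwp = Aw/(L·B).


Formula: Cwp = Aw / (L * B)
Step 1 — L * B = 81.2 * 12.9 = 1047.48 m^2
Step 2 — Cwp = 739.2 / 1047.48 ≈ 0.70569 (5 s.f.)

0.70569


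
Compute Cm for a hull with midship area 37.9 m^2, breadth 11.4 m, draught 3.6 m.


Formula: Cm = Am / (B * T)
Step 1 — B * T = 11.4 * 3.6 = 41.04 m^2
Step 2 — Cm = 37.9 / 41.04 ≈ 0.92349 (5 s.f.)

0.92349


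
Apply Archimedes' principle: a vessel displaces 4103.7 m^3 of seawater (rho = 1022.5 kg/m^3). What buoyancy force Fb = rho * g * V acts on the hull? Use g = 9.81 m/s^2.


Formula: Fb = rho * g * V
Substituting: Fb = 1022.5 * 9.81 * 4103.7
Intermediate: 1022.5 * 9.81 = 10030.725
Result: Fb = 10030.725 * 4103.7 ≈ 41163000 N (5 s.f.)

41163000 N


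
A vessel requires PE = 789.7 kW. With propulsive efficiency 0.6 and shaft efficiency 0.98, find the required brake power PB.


Formula: PB = PE / (eta_D * eta_S)
Step 1 — combined efficiency = eta_D * eta_S = 0.6 * 0.98 = 0.588
Step 2 — PB = 789.7 / 0.588 ≈ 1343.0 kW (5 s.f.)

1343.0 kW


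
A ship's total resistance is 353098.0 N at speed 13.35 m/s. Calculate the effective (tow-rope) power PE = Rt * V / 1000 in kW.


Formula: PE = Rt * V / 1000 (kW)
Step 1 — PE (W) = 353098.0 * 13.35 = 4713858.3 W
Step 2 — PE (kW) = 4713858.3 / 1000 ≈ 4713.9 kW (5 s.f.)

4713.9 kW


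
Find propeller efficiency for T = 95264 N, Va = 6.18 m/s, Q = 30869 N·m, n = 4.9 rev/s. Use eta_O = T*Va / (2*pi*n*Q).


Formula: eta = T * Va / (2 * pi * n * Q)
Step 1 — numerator = T * Va = 95264 * 6.18 = 588731.52
Step 2 — 2 * pi * n = 2 * pi * 4.9 = 30.787608
Step 3 — denominator = 30.787608 * 30869 = 950382.67
Step 4 — eta = 588731.52 / 950382.67 ≈ 0.61947 (5 s.f.)

0.61947


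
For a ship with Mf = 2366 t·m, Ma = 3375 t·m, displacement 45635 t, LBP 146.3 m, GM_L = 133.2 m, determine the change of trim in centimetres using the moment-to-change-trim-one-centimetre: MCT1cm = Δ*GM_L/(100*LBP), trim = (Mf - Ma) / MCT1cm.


Formula: net trimming moment = Mf - Ma; MCT1cm = Δ*GM_L/(100*LBP); trim = net moment / MCT1cm
Step 1 — net trimming moment = 2366 - 3375 = -1009 t·m
Step 2 — MCT1cm = 45635 * 133.2 / (100 * 146.3) = 415.4875 t·m/cm
Step 3 — trim = -1009 / 415.4875 ≈ -2.4285 cm (5 s.f.)

-2.4285 cm


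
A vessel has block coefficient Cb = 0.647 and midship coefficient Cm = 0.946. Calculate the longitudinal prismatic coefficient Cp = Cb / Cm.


Formula: Cp = Cb / Cm
Substituting: Cp = 0.647 / 0.946
Result: Cp ≈ 0.68393 (5 s.f.)

0.68393


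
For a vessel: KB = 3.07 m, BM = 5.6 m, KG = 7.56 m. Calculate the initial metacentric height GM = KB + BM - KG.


Formula: GM = KB + BM - KG
Step 1 — KM = KB + BM = 3.07 + 5.6 = 8.67 m
Step 2 — GM = KM - KG = 8.67 - 7.56 = 1.11 m

1.11 m


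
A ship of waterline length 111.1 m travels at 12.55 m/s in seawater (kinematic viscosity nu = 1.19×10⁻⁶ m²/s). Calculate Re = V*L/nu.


Formula: Re = V * L / nu
Step 1 — V * L = 12.55 * 111.1 = 1394.305 m^2/s
Step 2 — Re = 1394.305 / 1.19e-6 = 1.17e+09

1.17e+09


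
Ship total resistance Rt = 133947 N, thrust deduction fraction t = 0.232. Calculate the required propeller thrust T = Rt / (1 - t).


Formula: T = Rt / (1 - t)
Step 1 — (1 - t) = 1 - 0.232 = 0.768
Step 2 — T = 133947 / 0.768 ≈ 174410 N (5 s.f.)

174410 N


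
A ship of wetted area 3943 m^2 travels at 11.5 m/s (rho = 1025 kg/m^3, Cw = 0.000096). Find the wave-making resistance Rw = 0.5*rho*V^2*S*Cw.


Formula: Rw = 0.5 * rho * V^2 * S * Cw
Step 1 — V^2 = 11.5^2 = 132.25
Step 2 — 0.5 * rho * V^2 = 0.5 * 1025 * 132.25 = 67778.125
Step 3 — Rw = 67778.125 * 3943 * 0.000096 ≈ 25656 N (5 s.f.)

25656 N


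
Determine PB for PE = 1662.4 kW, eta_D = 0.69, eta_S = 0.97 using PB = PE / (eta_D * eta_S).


Formula: PB = PE / (eta_D * eta_S)
Step 1 — combined efficiency = eta_D * eta_S = 0.69 * 0.97 = 0.6693
Step 2 — PB = 1662.4 / 0.6693 ≈ 2483.8 kW (5 s.f.)

2483.8 kW


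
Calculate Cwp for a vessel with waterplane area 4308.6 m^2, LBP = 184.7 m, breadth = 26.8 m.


Formula: Cwp = Aw / (L * B)
Step 1 — L * B = 184.7 * 26.8 = 4949.96 m^2
Step 2 — Cwp = 4308.6 / 4949.96 ≈ 0.87043 (5 s.f.)

0.87043


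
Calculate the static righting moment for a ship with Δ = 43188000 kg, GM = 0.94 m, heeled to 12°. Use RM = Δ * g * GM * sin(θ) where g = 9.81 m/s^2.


Formula: GZ = GM * sin(theta); RM = disp * g * GZ
Step 1 — GZ = 0.94 * sin(12°) = 0.94 * 0.207912 = 0.195437 m
Step 2 — RM = 43188000 * 9.81 * 0.195437 ≈ 82802000 N·m (5 s.f.)

82802000 N·m


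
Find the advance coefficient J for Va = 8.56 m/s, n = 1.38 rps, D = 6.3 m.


Formula: J = Va / (n * D)
Step 1 — n * D = 1.38 * 6.3 = 8.694
Step 2 — J = 8.56 / 8.694 ≈ 0.98459 (5 s.f.)

0.98459


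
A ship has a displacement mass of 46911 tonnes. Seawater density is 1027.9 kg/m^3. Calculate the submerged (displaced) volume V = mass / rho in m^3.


Formula: V = mass / rho
Step 1 — convert tonnes to kg: 46911 t * 1000 = 46911000 kg
Step 2 — V = 46911000 / 1027.9 ≈ 45638 m^3 (5 s.f.)

45638 m^3


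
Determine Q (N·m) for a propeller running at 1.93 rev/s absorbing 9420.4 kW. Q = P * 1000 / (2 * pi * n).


Formula: Q = P_W / (2 * pi * n)
Step 1 — P_W = 9420.4 kW * 1000 = 9420400.0 W
Step 2 — 2 * pi * n = 2 * pi * 1.93 = 12.126548
Step 3 — Q = 9420400.0 / 12.126548 ≈ 776840 N·m (5 s.f.)

776840 N·m


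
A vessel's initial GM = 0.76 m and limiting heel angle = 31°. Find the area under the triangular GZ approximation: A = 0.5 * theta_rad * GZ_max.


Formula: GZ_max = GM * sin(theta); Area = 0.5 * theta_rad * GZ_max
Step 1 — GZ_max = 0.76 * sin(31°) = 0.76 * 0.515038 = 0.391429 m
Step 2 — theta_rad = 31 * pi/180 = 0.541052 rad
Step 3 — Area = 0.5 * 0.541052 * 0.391429 ≈ 0.10589 m·rad (5 s.f.)

0.10589 m·rad


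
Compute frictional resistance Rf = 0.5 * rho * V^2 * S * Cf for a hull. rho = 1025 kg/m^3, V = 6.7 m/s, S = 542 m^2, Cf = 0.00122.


Formula: Rf = 0.5 * rho * V^2 * S * Cf
Step 1 — V^2 = 6.7^2 = 44.89
Step 2 — 0.5 * rho * V^2 = 0.5 * 1025 * 44.89 = 23006.125
Step 3 — Rf = 23006.125 * 542 * 0.00122 ≈ 15213 N (5 s.f.)

15213 N


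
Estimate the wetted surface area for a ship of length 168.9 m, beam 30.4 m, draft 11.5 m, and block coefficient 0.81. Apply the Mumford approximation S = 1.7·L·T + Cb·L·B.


Formula: S = 1.7*L*T + V/T with V = Cb*L*B*T, i.e. S = L * (1.7*T + Cb*B)
Step 1 — 1.7*T = 1.7 * 11.5 = 19.55 m
Step 2 — Cb*B = 0.81 * 30.4 = 24.624 m
Step 3 — 1.7*T + Cb*B = 19.55 + 24.624 = 44.174 m
Step 4 — S = 168.9 * 44.174 ≈ 7461.0 m^2 (5 s.f.)

7461.0 m^2


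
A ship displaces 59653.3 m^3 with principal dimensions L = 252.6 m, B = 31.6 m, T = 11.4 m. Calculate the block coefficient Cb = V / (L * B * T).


Formula: Cb = V / (L * B * T)
Step 1 — L * B * T = 252.6 * 31.6 * 11.4 = 90996.624 m^3
Step 2 — Cb = 59653.3 / 90996.624 ≈ 0.65556 (5 s.f.)

0.65556


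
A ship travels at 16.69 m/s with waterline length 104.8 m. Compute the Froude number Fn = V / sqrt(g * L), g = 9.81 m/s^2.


Formula: Fn = V / sqrt(g * L)
Step 1 — g * L = 9.81 * 104.8 = 1028.088
Step 2 — sqrt(g * L) = sqrt(1028.088) = 32.063811
Step 3 — Fn = 16.69 / 32.063811 ≈ 0.52052 (5 s.f.)

0.52052


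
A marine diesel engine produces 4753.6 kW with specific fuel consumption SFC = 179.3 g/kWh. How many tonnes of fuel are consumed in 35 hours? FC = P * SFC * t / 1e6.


Formula: FC (tonnes) = P * SFC * t / 1,000,000
Step 1 — P * SFC * t = 4753.6 * 179.3 * 35 = 29831216.8 g
Step 2 — FC (tonnes) = 29831216.8 / 1,000,000 ≈ 29.831 tonnes (5 s.f.)

29.831 tonnes


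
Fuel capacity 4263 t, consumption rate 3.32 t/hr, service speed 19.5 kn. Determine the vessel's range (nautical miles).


Formula: endurance = fuel / rate; range = endurance * speed
Step 1 — endurance = 4263 / 3.32 = 1284.0361 hours
Step 2 — range = 1284.0361 * 19.5 ≈ 25039 nautical miles (5 s.f.)

25039 NM


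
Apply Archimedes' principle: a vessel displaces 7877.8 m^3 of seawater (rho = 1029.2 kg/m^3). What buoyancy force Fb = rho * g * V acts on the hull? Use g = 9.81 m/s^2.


Formula: Fb = rho * g * V
Substituting: Fb = 1029.2 * 9.81 * 7877.8
Intermediate: 1029.2 * 9.81 = 10096.452
Result: Fb = 10096.452 * 7877.8 ≈ 79538000 N (5 s.f.)

79538000 N


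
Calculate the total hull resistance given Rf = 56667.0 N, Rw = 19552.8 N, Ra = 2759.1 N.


Formula: Rt = Rf + Rw + Ra
Substituting: Rt = 56667.0 + 19552.8 + 2759.1
Result: Rt = 78978.9 N

78978.9 N


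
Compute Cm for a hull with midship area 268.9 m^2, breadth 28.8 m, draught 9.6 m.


Formula: Cm = Am / (B * T)
Step 1 — B * T = 28.8 * 9.6 = 276.48 m^2
Step 2 — Cm = 268.9 / 276.48 ≈ 0.97258 (5 s.f.)

0.97258


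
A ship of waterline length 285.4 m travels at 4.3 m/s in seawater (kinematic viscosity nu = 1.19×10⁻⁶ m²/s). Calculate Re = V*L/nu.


Formula: Re = V * L / nu
Step 1 — V * L = 4.3 * 285.4 = 1227.22 m^2/s
Step 2 — Re = 1227.22 / 1.19e-6 = 1.03e+09

1.03e+09


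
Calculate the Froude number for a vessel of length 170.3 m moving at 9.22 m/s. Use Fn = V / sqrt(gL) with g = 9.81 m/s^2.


Formula: Fn = V / sqrt(g * L)
Step 1 — g * L = 9.81 * 170.3 = 1670.643
Step 2 — sqrt(g * L) = sqrt(1670.643) = 40.8735
Step 3 — Fn = 9.22 / 40.8735 ≈ 0.22557 (5 s.f.)

0.22557


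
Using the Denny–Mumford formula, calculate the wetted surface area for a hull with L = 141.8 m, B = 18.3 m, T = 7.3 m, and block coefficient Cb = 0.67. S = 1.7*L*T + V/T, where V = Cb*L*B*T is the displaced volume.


Formula: S = 1.7*L*T + V/T with V = Cb*L*B*T, i.e. S = L * (1.7*T + Cb*B)
Step 1 — 1.7*T = 1.7 * 7.3 = 12.41 m
Step 2 — Cb*B = 0.67 * 18.3 = 12.261 m
Step 3 — 1.7*T + Cb*B = 12.41 + 12.261 = 24.671 m
Step 4 — S = 141.8 * 24.671 ≈ 3498.3 m^2 (5 s.f.)

3498.3 m^2


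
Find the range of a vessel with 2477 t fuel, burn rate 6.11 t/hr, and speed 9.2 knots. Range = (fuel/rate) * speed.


Formula: endurance = fuel / rate; range = endurance * speed
Step 1 — endurance = 2477 / 6.11 = 405.401 hours
Step 2 — range = 405.401 * 9.2 ≈ 3729.7 nautical miles (5 s.f.)

3729.7 NM


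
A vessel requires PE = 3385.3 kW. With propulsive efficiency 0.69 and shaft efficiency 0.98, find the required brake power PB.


Formula: PB = PE / (eta_D * eta_S)
Step 1 — combined efficiency = eta_D * eta_S = 0.69 * 0.98 = 0.6762
Step 2 — PB = 3385.3 / 0.6762 ≈ 5006.4 kW (5 s.f.)

5006.4 kW


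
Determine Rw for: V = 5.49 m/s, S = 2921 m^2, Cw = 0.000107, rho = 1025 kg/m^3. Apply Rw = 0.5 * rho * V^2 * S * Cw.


Formula: Rw = 0.5 * rho * V^2 * S * Cw
Step 1 — V^2 = 5.49^2 = 30.1401
Step 2 — 0.5 * rho * V^2 = 0.5 * 1025 * 30.1401 = 15446.80125
Step 3 — Rw = 15446.80125 * 2921 * 0.000107 ≈ 4827.9 N (5 s.f.)

4827.9 N


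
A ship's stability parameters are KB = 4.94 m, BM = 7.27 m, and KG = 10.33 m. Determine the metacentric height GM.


Formula: GM = KB + BM - KG
Step 1 — KM = KB + BM = 4.94 + 7.27 = 12.21 m
Step 2 — GM = KM - KG = 12.21 - 10.33 = 1.88 m

1.88 m


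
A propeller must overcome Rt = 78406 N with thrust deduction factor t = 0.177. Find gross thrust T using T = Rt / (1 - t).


Formula: T = Rt / (1 - t)
Step 1 — (1 - t) = 1 - 0.177 = 0.823
Step 2 — T = 78406 / 0.823 ≈ 95269 N (5 s.f.)

95269 N


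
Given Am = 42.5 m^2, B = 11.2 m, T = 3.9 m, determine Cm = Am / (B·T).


Formula: Cm = Am / (B * T)
Step 1 — B * T = 11.2 * 3.9 = 43.68 m^2
Step 2 — Cm = 42.5 / 43.68 ≈ 0.97299 (5 s.f.)

0.97299


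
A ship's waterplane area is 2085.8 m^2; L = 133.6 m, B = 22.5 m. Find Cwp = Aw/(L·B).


Formula: Cwp = Aw / (L * B)
Step 1 — L * B = 133.6 * 22.5 = 3006.0 m^2
Step 2 — Cwp = 2085.8 / 3006.0 ≈ 0.69388 (5 s.f.)

0.69388


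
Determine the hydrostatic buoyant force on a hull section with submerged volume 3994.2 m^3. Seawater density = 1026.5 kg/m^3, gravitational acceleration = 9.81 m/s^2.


Formula: Fb = rho * g * V
Substituting: Fb = 1026.5 * 9.81 * 3994.2
Intermediate: 1026.5 * 9.81 = 10069.965
Result: Fb = 10069.965 * 3994.2 ≈ 40221000 N (5 s.f.)

40221000 N


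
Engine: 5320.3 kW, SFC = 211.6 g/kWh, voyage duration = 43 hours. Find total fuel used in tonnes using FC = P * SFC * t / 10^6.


Formula: FC (tonnes) = P * SFC * t / 1,000,000
Step 1 — P * SFC * t = 5320.3 * 211.6 * 43 = 48408345.64 g
Step 2 — FC (tonnes) = 48408345.64 / 1,000,000 ≈ 48.408 tonnes (5 s.f.)

48.408 tonnes


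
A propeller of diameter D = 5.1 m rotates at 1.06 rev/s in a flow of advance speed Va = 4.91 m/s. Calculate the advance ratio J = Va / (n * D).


Formula: J = Va / (n * D)
Step 1 — n * D = 1.06 * 5.1 = 5.406
Step 2 — J = 4.91 / 5.406 ≈ 0.90825 (5 s.f.)

0.90825


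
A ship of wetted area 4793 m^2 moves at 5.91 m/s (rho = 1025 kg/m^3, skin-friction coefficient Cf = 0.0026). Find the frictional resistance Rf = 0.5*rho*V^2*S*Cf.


Formula: Rf = 0.5 * rho * V^2 * S * Cf
Step 1 — V^2 = 5.91^2 = 34.9281
Step 2 — 0.5 * rho * V^2 = 0.5 * 1025 * 34.9281 = 17900.65125
Step 3 — Rf = 17900.65125 * 4793 * 0.0026 ≈ 223070 N (5 s.f.)

223070 N


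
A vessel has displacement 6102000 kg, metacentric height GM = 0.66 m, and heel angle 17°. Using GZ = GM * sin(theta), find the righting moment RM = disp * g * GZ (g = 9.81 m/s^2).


Formula: GZ = GM * sin(theta); RM = disp * g * GZ
Step 1 — GZ = 0.66 * sin(17°) = 0.66 * 0.292372 = 0.192966 m
Step 2 — RM = 6102000 * 9.81 * 0.192966 ≈ 11551000 N·m (5 s.f.)

11551000 N·m


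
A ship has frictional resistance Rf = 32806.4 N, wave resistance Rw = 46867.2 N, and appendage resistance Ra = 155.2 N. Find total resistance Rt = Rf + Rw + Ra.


Formula: Rt = Rf + Rw + Ra
Substituting: Rt = 32806.4 + 46867.2 + 155.2
Result: Rt = 79828.8 N

79828.8 N


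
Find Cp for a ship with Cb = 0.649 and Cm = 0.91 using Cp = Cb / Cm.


Formula: Cp = Cb / Cm
Substituting: Cp = 0.649 / 0.91
Result: Cp ≈ 0.71319 (5 s.f.)

0.71319


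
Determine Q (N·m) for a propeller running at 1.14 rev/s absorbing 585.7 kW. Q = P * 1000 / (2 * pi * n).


Formula: Q = P_W / (2 * pi * n)
Step 1 — P_W = 585.7 kW * 1000 = 585700.0 W
Step 2 — 2 * pi * n = 2 * pi * 1.14 = 7.162831
Step 3 — Q = 585700.0 / 7.162831 ≈ 81769 N·m (5 s.f.)

81769 N·m


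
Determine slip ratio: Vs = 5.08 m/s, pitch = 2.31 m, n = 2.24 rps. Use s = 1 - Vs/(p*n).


Formula: s = 1 - Vs / (p * n)
Step 1 — p * n = 2.31 * 2.24 = 5.1744
Step 2 — Vs / (p*n) = 5.08 / 5.1744 = 0.981756 (6 d.p.)
Step 3 — s = 1 - 0.981756 = 0.018244

0.018244


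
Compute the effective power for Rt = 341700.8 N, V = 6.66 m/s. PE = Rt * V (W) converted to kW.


Formula: PE = Rt * V / 1000 (kW)
Step 1 — PE (W) = 341700.8 * 6.66 = 2275727.328 W
Step 2 — PE (kW) = 2275727.328 / 1000 ≈ 2275.7 kW (5 s.f.)

2275.7 kW


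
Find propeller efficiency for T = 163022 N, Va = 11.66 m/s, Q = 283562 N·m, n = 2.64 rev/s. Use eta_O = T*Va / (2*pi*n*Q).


Formula: eta = T * Va / (2 * pi * n * Q)
Step 1 — numerator = T * Va = 163022 * 11.66 = 1900836.52
Step 2 — 2 * pi * n = 2 * pi * 2.64 = 16.587609
Step 3 — denominator = 16.587609 * 283562 = 4703615.58
Step 4 — eta = 1900836.52 / 4703615.58 ≈ 0.40412 (5 s.f.)

0.40412


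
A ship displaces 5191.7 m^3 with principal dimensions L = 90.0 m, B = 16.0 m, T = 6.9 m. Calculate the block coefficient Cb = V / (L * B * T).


Formula: Cb = V / (L * B * T)
Step 1 — L * B * T = 90.0 * 16.0 * 6.9 = 9936.0 m^3
Step 2 — Cb = 5191.7 / 9936.0 ≈ 0.52251 (5 s.f.)

0.52251


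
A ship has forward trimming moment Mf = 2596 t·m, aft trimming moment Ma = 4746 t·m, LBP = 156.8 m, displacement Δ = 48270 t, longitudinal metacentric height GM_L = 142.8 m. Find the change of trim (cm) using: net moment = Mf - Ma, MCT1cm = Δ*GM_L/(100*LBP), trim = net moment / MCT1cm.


Formula: net trimming moment = Mf - Ma; MCT1cm = Δ*GM_L/(100*LBP); trim = net moment / MCT1cm
Step 1 — net trimming moment = 2596 - 4746 = -2150 t·m
Step 2 — MCT1cm = 48270 * 142.8 / (100 * 156.8) = 439.6018 t·m/cm
Step 3 — trim = -2150 / 439.6018 ≈ -4.8908 cm (5 s.f.)

-4.8908 cm


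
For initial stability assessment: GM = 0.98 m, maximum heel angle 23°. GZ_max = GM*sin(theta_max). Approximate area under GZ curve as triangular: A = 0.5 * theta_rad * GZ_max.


Formula: GZ_max = GM * sin(theta); Area = 0.5 * theta_rad * GZ_max
Step 1 — GZ_max = 0.98 * sin(23°) = 0.98 * 0.390731 = 0.382916 m
Step 2 — theta_rad = 23 * pi/180 = 0.401426 rad
Step 3 — Area = 0.5 * 0.401426 * 0.382916 ≈ 0.076856 m·rad (5 s.f.)

0.076856 m·rad


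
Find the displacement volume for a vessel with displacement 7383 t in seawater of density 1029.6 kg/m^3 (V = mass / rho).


Formula: V = mass / rho
Step 1 — convert tonnes to kg: 7383 t * 1000 = 7383000 kg
Step 2 — V = 7383000 / 1029.6 ≈ 7170.7 m^3 (5 s.f.)

7170.7 m^3


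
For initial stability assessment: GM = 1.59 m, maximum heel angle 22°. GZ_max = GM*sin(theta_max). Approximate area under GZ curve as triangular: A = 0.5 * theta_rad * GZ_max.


Formula: GZ_max = GM * sin(theta); Area = 0.5 * theta_rad * GZ_max
Step 1 — GZ_max = 1.59 * sin(22°) = 1.59 * 0.374607 = 0.595625 m
Step 2 — theta_rad = 22 * pi/180 = 0.383972 rad
Step 3 — Area = 0.5 * 0.383972 * 0.595625 ≈ 0.11435 m·rad (5 s.f.)

0.11435 m·rad


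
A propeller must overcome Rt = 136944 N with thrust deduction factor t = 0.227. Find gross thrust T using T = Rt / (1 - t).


Formula: T = Rt / (1 - t)
Step 1 — (1 - t) = 1 - 0.227 = 0.773
Step 2 — T = 136944 / 0.773 ≈ 177160 N (5 s.f.)

177160 N


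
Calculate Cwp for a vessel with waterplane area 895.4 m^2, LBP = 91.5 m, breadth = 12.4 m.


Formula: Cwp = Aw / (L * B)
Step 1 — L * B = 91.5 * 12.4 = 1134.6 m^2
Step 2 — Cwp = 895.4 / 1134.6 ≈ 0.78918 (5 s.f.)

0.78918


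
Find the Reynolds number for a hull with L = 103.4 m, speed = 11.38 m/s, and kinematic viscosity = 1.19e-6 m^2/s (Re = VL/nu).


Formula: Re = V * L / nu
Step 1 — V * L = 11.38 * 103.4 = 1176.692 m^2/s
Step 2 — Re = 1176.692 / 1.19e-6 = 9.89e+08

9.89e+08


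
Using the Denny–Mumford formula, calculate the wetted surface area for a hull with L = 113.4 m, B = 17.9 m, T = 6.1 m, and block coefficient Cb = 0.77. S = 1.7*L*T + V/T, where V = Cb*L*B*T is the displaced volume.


Formula: S = 1.7*L*T + V/T with V = Cb*L*B*T, i.e. S = L * (1.7*T + Cb*B)
Step 1 — 1.7*T = 1.7 * 6.1 = 10.37 m
Step 2 — Cb*B = 0.77 * 17.9 = 13.783 m
Step 3 — 1.7*T + Cb*B = 10.37 + 13.783 = 24.153 m
Step 4 — S = 113.4 * 24.153 ≈ 2739.0 m^2 (5 s.f.)

2739.0 m^2


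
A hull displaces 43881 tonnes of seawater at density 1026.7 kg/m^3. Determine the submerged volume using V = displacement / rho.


Formula: V = mass / rho
Step 1 — convert tonnes to kg: 43881 t * 1000 = 43881000 kg
Step 2 — V = 43881000 / 1026.7 ≈ 42740 m^3 (5 s.f.)

42740 m^3


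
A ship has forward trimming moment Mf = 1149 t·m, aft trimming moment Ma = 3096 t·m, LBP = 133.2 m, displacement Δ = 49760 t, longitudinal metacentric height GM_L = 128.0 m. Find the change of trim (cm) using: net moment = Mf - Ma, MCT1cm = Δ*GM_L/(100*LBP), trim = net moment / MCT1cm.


Formula: net trimming moment = Mf - Ma; MCT1cm = Δ*GM_L/(100*LBP); trim = net moment / MCT1cm
Step 1 — net trimming moment = 1149 - 3096 = -1947 t·m
Step 2 — MCT1cm = 49760 * 128.0 / (100 * 133.2) = 478.1742 t·m/cm
Step 3 — trim = -1947 / 478.1742 ≈ -4.0717 cm (5 s.f.)

-4.0717 cm


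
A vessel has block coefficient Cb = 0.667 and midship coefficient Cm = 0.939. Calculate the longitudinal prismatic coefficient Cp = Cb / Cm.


Formula: Cp = Cb / Cm
Substituting: Cp = 0.667 / 0.939
Result: Cp ≈ 0.71033 (5 s.f.)

0.71033


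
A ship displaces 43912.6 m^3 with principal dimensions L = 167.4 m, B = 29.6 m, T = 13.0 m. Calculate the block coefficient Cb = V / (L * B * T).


Formula: Cb = V / (L * B * T)
Step 1 — L * B * T = 167.4 * 29.6 * 13.0 = 64415.52 m^3
Step 2 — Cb = 43912.6 / 64415.52 ≈ 0.68171 (5 s.f.)

0.68171


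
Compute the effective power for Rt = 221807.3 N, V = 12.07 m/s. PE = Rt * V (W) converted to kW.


Formula: PE = Rt * V / 1000 (kW)
Step 1 — PE (W) = 221807.3 * 12.07 = 2677214.111 W
Step 2 — PE (kW) = 2677214.111 / 1000 ≈ 2677.2 kW (5 s.f.)

2677.2 kW


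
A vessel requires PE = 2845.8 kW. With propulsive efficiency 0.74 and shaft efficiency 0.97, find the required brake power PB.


Formula: PB = PE / (eta_D * eta_S)
Step 1 — combined efficiency = eta_D * eta_S = 0.74 * 0.97 = 0.7178
Step 2 — PB = 2845.8 / 0.7178 ≈ 3964.6 kW (5 s.f.)

3964.6 kW


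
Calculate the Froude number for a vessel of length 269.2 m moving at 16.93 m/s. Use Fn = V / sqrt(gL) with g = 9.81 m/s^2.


Formula: Fn = V / sqrt(g * L)
Step 1 — g * L = 9.81 * 269.2 = 2640.852
Step 2 — sqrt(g * L) = sqrt(2640.852) = 51.389221
Step 3 — Fn = 16.93 / 51.389221 ≈ 0.32945 (5 s.f.)

0.32945


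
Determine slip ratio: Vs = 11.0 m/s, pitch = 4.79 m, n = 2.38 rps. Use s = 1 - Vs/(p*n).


Formula: s = 1 - Vs / (p * n)
Step 1 — p * n = 4.79 * 2.38 = 11.4002
Step 2 — Vs / (p*n) = 11.0 / 11.4002 = 0.964895 (6 d.p.)
Step 3 — s = 1 - 0.964895 = 0.035105

0.035105


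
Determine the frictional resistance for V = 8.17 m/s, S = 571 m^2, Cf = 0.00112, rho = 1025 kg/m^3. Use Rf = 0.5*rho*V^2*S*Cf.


Formula: Rf = 0.5 * rho * V^2 * S * Cf
Step 1 — V^2 = 8.17^2 = 66.7489
Step 2 — 0.5 * rho * V^2 = 0.5 * 1025 * 66.7489 = 34208.81125
Step 3 — Rf = 34208.81125 * 571 * 0.00112 ≈ 21877 N (5 s.f.)

21877 N


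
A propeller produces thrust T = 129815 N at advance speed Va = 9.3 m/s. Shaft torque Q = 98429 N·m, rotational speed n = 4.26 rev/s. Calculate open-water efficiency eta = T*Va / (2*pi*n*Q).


Formula: eta = T * Va / (2 * pi * n * Q)
Step 1 — numerator = T * Va = 129815 * 9.3 = 1207279.5
Step 2 — 2 * pi * n = 2 * pi * 4.26 = 26.766369
Step 3 — denominator = 26.766369 * 98429 = 2634586.93
Step 4 — eta = 1207279.5 / 2634586.93 ≈ 0.45824 (5 s.f.)

0.45824


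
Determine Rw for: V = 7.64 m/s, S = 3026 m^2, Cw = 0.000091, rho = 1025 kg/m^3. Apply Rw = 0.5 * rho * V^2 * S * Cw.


Formula: Rw = 0.5 * rho * V^2 * S * Cw
Step 1 — V^2 = 7.64^2 = 58.3696
Step 2 — 0.5 * rho * V^2 = 0.5 * 1025 * 58.3696 = 29914.42
Step 3 — Rw = 29914.42 * 3026 * 0.000091 ≈ 8237.4 N (5 s.f.)

8237.4 N


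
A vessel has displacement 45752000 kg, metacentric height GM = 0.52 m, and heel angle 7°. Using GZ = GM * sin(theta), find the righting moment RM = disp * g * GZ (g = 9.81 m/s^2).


Formula: GZ = GM * sin(theta); RM = disp * g * GZ
Step 1 — GZ = 0.52 * sin(7°) = 0.52 * 0.121869 = 0.063372 m
Step 2 — RM = 45752000 * 9.81 * 0.063372 ≈ 28443000 N·m (5 s.f.)

28443000 N·m


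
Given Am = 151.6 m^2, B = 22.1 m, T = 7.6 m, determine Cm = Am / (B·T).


Formula: Cm = Am / (B * T)
Step 1 — B * T = 22.1 * 7.6 = 167.96 m^2
Step 2 — Cm = 151.6 / 167.96 ≈ 0.90260 (5 s.f.)

0.90260


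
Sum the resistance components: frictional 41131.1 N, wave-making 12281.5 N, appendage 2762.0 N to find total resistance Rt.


Formula: Rt = Rf + Rw + Ra
Substituting: Rt = 41131.1 + 12281.5 + 2762.0
Result: Rt = 56174.6 N

56174.6 N


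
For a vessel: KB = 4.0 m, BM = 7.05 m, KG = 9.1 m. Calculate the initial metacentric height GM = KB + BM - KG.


Formula: GM = KB + BM - KG
Step 1 — KM = KB + BM = 4.0 + 7.05 = 11.05 m
Step 2 — GM = KM - KG = 11.05 - 9.1 = 1.95 m

1.95 m


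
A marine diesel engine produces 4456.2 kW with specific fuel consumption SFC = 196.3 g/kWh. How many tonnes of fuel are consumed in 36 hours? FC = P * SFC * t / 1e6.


Formula: FC (tonnes) = P * SFC * t / 1,000,000
Step 1 — P * SFC * t = 4456.2 * 196.3 * 36 = 31491074.16 g
Step 2 — FC (tonnes) = 31491074.16 / 1,000,000 ≈ 31.491 tonnes (5 s.f.)

31.491 tonnes


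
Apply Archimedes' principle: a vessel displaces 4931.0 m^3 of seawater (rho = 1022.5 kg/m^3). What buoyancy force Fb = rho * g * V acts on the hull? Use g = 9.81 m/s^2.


Formula: Fb = rho * g * V
Substituting: Fb = 1022.5 * 9.81 * 4931.0
Intermediate: 1022.5 * 9.81 = 10030.725
Result: Fb = 10030.725 * 4931.0 ≈ 49462000 N (5 s.f.)

49462000 N


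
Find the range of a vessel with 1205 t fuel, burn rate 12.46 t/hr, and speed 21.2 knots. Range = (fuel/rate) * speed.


Formula: endurance = fuel / rate; range = endurance * speed
Step 1 — endurance = 1205 / 12.46 = 96.7095 hours
Step 2 — range = 96.7095 * 21.2 ≈ 2050.2 nautical miles (5 s.f.)

2050.2 NM


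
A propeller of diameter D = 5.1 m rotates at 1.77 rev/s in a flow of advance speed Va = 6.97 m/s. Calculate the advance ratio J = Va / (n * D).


Formula: J = Va / (n * D)
Step 1 — n * D = 1.77 * 5.1 = 9.027
Step 2 — J = 6.97 / 9.027 ≈ 0.77213 (5 s.f.)

0.77213


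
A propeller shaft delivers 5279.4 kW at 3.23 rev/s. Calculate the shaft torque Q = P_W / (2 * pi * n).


Formula: Q = P_W / (2 * pi * n)
Step 1 — P_W = 5279.4 kW * 1000 = 5279400.0 W
Step 2 — 2 * pi * n = 2 * pi * 3.23 = 20.294689
Step 3 — Q = 5279400.0 / 20.294689 ≈ 260140 N·m (5 s.f.)

260140 N·m


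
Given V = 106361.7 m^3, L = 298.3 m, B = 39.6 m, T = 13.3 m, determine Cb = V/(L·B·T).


Formula: Cb = V / (L * B * T)
Step 1 — L * B * T = 298.3 * 39.6 * 13.3 = 157108.644 m^3
Step 2 — Cb = 106361.7 / 157108.644 ≈ 0.67699 (5 s.f.)

0.67699


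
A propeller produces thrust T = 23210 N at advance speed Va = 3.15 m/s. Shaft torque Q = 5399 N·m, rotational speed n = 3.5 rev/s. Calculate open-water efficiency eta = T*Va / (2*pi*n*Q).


Formula: eta = T * Va / (2 * pi * n * Q)
Step 1 — numerator = T * Va = 23210 * 3.15 = 73111.5
Step 2 — 2 * pi * n = 2 * pi * 3.5 = 21.991149
Step 3 — denominator = 21.991149 * 5399 = 118730.21
Step 4 — eta = 73111.5 / 118730.21 ≈ 0.61578 (5 s.f.)

0.61578


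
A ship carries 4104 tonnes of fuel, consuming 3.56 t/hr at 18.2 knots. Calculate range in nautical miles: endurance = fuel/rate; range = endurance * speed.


Formula: endurance = fuel / rate; range = endurance * speed
Step 1 — endurance = 4104 / 3.56 = 1152.809 hours
Step 2 — range = 1152.809 * 18.2 ≈ 20981 nautical miles (5 s.f.)

20981 NM


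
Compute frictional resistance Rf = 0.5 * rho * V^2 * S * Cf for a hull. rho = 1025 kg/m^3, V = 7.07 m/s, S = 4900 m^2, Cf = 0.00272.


Formula: Rf = 0.5 * rho * V^2 * S * Cf
Step 1 — V^2 = 7.07^2 = 49.9849
Step 2 — 0.5 * rho * V^2 = 0.5 * 1025 * 49.9849 = 25617.26125
Step 3 — Rf = 25617.26125 * 4900 * 0.00272 ≈ 341430 N (5 s.f.)

341430 N


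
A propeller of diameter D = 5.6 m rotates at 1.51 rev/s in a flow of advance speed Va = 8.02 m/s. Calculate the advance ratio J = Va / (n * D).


Formula: J = Va / (n * D)
Step 1 — n * D = 1.51 * 5.6 = 8.456
Step 2 — J = 8.02 / 8.456 ≈ 0.94844 (5 s.f.)

0.94844


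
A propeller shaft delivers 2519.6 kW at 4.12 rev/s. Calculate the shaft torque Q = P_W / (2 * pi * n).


Formula: Q = P_W / (2 * pi * n)
Step 1 — P_W = 2519.6 kW * 1000 = 2519600.0 W
Step 2 — 2 * pi * n = 2 * pi * 4.12 = 25.886723
Step 3 — Q = 2519600.0 / 25.886723 ≈ 97332 N·m (5 s.f.)

97332 N·m


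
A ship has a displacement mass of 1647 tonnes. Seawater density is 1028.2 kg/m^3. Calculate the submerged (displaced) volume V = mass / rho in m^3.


Formula: V = mass / rho
Step 1 — convert tonnes to kg: 1647 t * 1000 = 1647000 kg
Step 2 — V = 1647000 / 1028.2 ≈ 1601.8 m^3 (5 s.f.)

1601.8 m^3


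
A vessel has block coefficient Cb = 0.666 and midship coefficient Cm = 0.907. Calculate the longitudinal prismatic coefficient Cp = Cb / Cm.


Formula: Cp = Cb / Cm
Substituting: Cp = 0.666 / 0.907
Result: Cp ≈ 0.73429 (5 s.f.)

0.73429


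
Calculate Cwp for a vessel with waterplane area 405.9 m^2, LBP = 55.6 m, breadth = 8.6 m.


Formula: Cwp = Aw / (L * B)
Step 1 — L * B = 55.6 * 8.6 = 478.16 m^2
Step 2 — Cwp = 405.9 / 478.16 ≈ 0.84888 (5 s.f.)

0.84888


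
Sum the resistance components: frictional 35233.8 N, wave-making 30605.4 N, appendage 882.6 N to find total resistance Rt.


Formula: Rt = Rf + Rw + Ra
Substituting: Rt = 35233.8 + 30605.4 + 882.6
Result: Rt = 66721.8 N

66721.8 N


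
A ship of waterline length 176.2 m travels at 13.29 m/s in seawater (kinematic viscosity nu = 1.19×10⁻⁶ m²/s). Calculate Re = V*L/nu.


Formula: Re = V * L / nu
Step 1 — V * L = 13.29 * 176.2 = 2341.698 m^2/s
Step 2 — Re = 2341.698 / 1.19e-6 = 1.97e+09

1.97e+09


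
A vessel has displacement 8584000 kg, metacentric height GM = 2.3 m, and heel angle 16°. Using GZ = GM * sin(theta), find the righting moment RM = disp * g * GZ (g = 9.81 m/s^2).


Formula: GZ = GM * sin(theta); RM = disp * g * GZ
Step 1 — GZ = 2.3 * sin(16°) = 2.3 * 0.275637 = 0.633965 m
Step 2 — RM = 8584000 * 9.81 * 0.633965 ≈ 53386000 N·m (5 s.f.)

53386000 N·m


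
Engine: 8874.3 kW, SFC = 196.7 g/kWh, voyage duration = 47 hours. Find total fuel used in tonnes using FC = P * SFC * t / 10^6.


Formula: FC (tonnes) = P * SFC * t / 1,000,000
Step 1 — P * SFC * t = 8874.3 * 196.7 * 47 = 82042016.07 g
Step 2 — FC (tonnes) = 82042016.07 / 1,000,000 ≈ 82.042 tonnes (5 s.f.)

82.042 tonnes


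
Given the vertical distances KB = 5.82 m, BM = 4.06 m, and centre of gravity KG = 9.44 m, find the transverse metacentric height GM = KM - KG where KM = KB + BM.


Formula: GM = KB + BM - KG
Step 1 — KM = KB + BM = 5.82 + 4.06 = 9.88 m
Step 2 — GM = KM - KG = 9.88 - 9.44 = 0.44 m

0.44 m


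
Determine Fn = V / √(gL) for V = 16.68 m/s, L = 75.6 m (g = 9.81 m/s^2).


Formula: Fn = V / sqrt(g * L)
Step 1 — g * L = 9.81 * 75.6 = 741.636
Step 2 — sqrt(g * L) = sqrt(741.636) = 27.232995
Step 3 — Fn = 16.68 / 27.232995 ≈ 0.61249 (5 s.f.)

0.61249


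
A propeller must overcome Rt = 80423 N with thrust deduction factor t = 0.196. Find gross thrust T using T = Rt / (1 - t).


Formula: T = Rt / (1 - t)
Step 1 — (1 - t) = 1 - 0.196 = 0.804
Step 2 — T = 80423 / 0.804 ≈ 100030 N (5 s.f.)

100030 N


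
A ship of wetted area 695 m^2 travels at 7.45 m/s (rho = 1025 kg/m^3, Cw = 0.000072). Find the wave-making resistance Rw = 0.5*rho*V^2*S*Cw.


Formula: Rw = 0.5 * rho * V^2 * S * Cw
Step 1 — V^2 = 7.45^2 = 55.5025
Step 2 — 0.5 * rho * V^2 = 0.5 * 1025 * 55.5025 = 28445.03125
Step 3 — Rw = 28445.03125 * 695 * 0.000072 ≈ 1423.4 N (5 s.f.)

1423.4 N


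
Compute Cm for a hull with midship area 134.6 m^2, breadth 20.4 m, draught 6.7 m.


Formula: Cm = Am / (B * T)
Step 1 — B * T = 20.4 * 6.7 = 136.68 m^2
Step 2 — Cm = 134.6 / 136.68 ≈ 0.98478 (5 s.f.)

0.98478


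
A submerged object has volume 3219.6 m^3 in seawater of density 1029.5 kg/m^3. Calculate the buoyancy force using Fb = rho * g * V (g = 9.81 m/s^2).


Formula: Fb = rho * g * V
Substituting: Fb = 1029.5 * 9.81 * 3219.6
Intermediate: 1029.5 * 9.81 = 10099.395
Result: Fb = 10099.395 * 3219.6 ≈ 32516000 N (5 s.f.)

32516000 N


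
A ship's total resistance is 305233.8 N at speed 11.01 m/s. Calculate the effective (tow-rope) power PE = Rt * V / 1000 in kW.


Formula: PE = Rt * V / 1000 (kW)
Step 1 — PE (W) = 305233.8 * 11.01 = 3360624.138 W
Step 2 — PE (kW) = 3360624.138 / 1000 ≈ 3360.6 kW (5 s.f.)

3360.6 kW


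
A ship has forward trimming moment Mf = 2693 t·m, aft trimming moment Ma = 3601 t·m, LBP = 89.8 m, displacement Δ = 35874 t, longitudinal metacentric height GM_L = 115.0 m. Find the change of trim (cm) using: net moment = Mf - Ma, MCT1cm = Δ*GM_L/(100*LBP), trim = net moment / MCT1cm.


Formula: net trimming moment = Mf - Ma; MCT1cm = Δ*GM_L/(100*LBP); trim = net moment / MCT1cm
Step 1 — net trimming moment = 2693 - 3601 = -908 t·m
Step 2 — MCT1cm = 35874 * 115.0 / (100 * 89.8) = 459.4109 t·m/cm
Step 3 — trim = -908 / 459.4109 ≈ -1.9764 cm (5 s.f.)

-1.9764 cm


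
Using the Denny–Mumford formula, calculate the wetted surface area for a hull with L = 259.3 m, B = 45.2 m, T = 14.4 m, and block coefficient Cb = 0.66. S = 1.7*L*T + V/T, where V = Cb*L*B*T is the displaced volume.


Formula: S = 1.7*L*T + V/T with V = Cb*L*B*T, i.e. S = L * (1.7*T + Cb*B)
Step 1 — 1.7*T = 1.7 * 14.4 = 24.48 m
Step 2 — Cb*B = 0.66 * 45.2 = 29.832 m
Step 3 — 1.7*T + Cb*B = 24.48 + 29.832 = 54.312 m
Step 4 — S = 259.3 * 54.312 ≈ 14083 m^2 (5 s.f.)

14083 m^2


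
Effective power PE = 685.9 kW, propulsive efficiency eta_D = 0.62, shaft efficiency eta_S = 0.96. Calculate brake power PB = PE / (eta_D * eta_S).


Formula: PB = PE / (eta_D * eta_S)
Step 1 — combined efficiency = eta_D * eta_S = 0.62 * 0.96 = 0.5952
Step 2 — PB = 685.9 / 0.5952 ≈ 1152.4 kW (5 s.f.)

1152.4 kW


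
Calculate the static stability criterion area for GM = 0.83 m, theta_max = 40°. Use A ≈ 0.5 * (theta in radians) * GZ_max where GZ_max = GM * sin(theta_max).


Formula: GZ_max = GM * sin(theta); Area = 0.5 * theta_rad * GZ_max
Step 1 — GZ_max = 0.83 * sin(40°) = 0.83 * 0.642788 = 0.533514 m
Step 2 — theta_rad = 40 * pi/180 = 0.698132 rad
Step 3 — Area = 0.5 * 0.698132 * 0.533514 ≈ 0.18623 m·rad (5 s.f.)

0.18623 m·rad


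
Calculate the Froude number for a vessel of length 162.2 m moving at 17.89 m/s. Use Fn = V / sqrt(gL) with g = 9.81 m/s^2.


Formula: Fn = V / sqrt(g * L)
Step 1 — g * L = 9.81 * 162.2 = 1591.182
Step 2 — sqrt(g * L) = sqrt(1591.182) = 39.889623
Step 3 — Fn = 17.89 / 39.889623 ≈ 0.44849 (5 s.f.)

0.44849


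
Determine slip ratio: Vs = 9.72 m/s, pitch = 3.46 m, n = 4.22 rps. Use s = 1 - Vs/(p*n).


Formula: s = 1 - Vs / (p * n)
Step 1 — p * n = 3.46 * 4.22 = 14.6012
Step 2 — Vs / (p*n) = 9.72 / 14.6012 = 0.665699 (6 d.p.)
Step 3 — s = 1 - 0.665699 = 0.334301

0.334301


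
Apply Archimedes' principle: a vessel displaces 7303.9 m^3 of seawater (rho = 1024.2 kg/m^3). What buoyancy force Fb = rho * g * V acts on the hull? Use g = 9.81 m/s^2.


Formula: Fb = rho * g * V
Substituting: Fb = 1024.2 * 9.81 * 7303.9
Intermediate: 1024.2 * 9.81 = 10047.402
Result: Fb = 10047.402 * 7303.9 ≈ 73385000 N (5 s.f.)

73385000 N


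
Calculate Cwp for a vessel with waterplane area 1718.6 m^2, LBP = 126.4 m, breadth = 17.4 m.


Formula: Cwp = Aw / (L * B)
Step 1 — L * B = 126.4 * 17.4 = 2199.36 m^2
Step 2 — Cwp = 1718.6 / 2199.36 ≈ 0.78141 (5 s.f.)

0.78141


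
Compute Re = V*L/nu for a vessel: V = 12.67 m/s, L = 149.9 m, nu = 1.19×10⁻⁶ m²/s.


Formula: Re = V * L / nu
Step 1 — V * L = 12.67 * 149.9 = 1899.233 m^2/s
Step 2 — Re = 1899.233 / 1.19e-6 = 1.60e+09

1.60e+09


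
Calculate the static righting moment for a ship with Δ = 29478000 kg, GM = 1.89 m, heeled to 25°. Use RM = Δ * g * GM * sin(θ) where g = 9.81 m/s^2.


Formula: GZ = GM * sin(theta); RM = disp * g * GZ
Step 1 — GZ = 1.89 * sin(25°) = 1.89 * 0.422618 = 0.798748 m
Step 2 — RM = 29478000 * 9.81 * 0.798748 ≈ 230980000 N·m (5 s.f.)

230980000 N·m


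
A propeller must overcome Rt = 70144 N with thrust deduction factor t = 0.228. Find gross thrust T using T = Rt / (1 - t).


Formula: T = Rt / (1 - t)
Step 1 — (1 - t) = 1 - 0.228 = 0.772
Step 2 — T = 70144 / 0.772 ≈ 90860 N (5 s.f.)

90860 N


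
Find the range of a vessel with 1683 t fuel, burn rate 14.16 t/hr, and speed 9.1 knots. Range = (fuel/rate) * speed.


Formula: endurance = fuel / rate; range = endurance * speed
Step 1 — endurance = 1683 / 14.16 = 118.8559 hours
Step 2 — range = 118.8559 * 9.1 ≈ 1081.6 nautical miles (5 s.f.)

1081.6 NM


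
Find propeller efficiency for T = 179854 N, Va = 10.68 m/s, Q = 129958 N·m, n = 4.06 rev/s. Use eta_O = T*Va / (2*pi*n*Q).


Formula: eta = T * Va / (2 * pi * n * Q)
Step 1 — numerator = T * Va = 179854 * 10.68 = 1920840.72
Step 2 — 2 * pi * n = 2 * pi * 4.06 = 25.509732
Step 3 — denominator = 25.509732 * 129958 = 3315193.75
Step 4 — eta = 1920840.72 / 3315193.75 ≈ 0.57941 (5 s.f.)

0.57941


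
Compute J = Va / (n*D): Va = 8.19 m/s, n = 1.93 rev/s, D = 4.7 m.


Formula: J = Va / (n * D)
Step 1 — n * D = 1.93 * 4.7 = 9.071
Step 2 — J = 8.19 / 9.071 ≈ 0.90288 (5 s.f.)

0.90288


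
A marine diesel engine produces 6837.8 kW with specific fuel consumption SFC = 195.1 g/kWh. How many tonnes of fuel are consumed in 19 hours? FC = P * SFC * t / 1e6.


Formula: FC (tonnes) = P * SFC * t / 1,000,000
Step 1 — P * SFC * t = 6837.8 * 195.1 * 19 = 25347040.82 g
Step 2 — FC (tonnes) = 25347040.82 / 1,000,000 ≈ 25.347 tonnes (5 s.f.)

25.347 tonnes


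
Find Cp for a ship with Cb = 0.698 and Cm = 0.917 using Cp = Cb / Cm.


Formula: Cp = Cb / Cm
Substituting: Cp = 0.698 / 0.917
Result: Cp ≈ 0.76118 (5 s.f.)

0.76118
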